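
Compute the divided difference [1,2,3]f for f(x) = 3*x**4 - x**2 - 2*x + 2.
74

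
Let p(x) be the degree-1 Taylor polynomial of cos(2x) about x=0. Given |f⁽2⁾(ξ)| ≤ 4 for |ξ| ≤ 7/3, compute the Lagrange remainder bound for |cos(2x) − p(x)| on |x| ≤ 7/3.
98/9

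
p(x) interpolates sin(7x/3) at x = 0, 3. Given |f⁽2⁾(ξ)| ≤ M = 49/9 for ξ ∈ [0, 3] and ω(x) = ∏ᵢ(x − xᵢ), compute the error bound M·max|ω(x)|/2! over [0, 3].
49/8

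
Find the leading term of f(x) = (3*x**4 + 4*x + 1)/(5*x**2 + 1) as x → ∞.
3*x**2/5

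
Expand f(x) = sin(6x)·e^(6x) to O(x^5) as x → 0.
6*x + 36*x**2 + 72*x**3 + O(x**5)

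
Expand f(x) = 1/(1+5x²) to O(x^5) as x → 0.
1 - 5*x**2 + 25*x**4 + O(x**5)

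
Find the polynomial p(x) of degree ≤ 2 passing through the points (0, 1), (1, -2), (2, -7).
-x**2 - 2*x + 1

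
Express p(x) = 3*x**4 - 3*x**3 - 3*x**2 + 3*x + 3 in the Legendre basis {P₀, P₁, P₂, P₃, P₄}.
(13/5)P₀ + (6/5)P₁ + (-2/7)P₂ + (-6/5)P₃ + (24/35)P₄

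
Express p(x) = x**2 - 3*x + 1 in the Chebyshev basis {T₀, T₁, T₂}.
(3/2)T₀ + (-3)T₁ + (1/2)T₂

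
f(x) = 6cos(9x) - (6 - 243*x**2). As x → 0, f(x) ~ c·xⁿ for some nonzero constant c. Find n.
4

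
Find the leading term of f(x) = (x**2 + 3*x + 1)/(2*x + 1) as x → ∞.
x/2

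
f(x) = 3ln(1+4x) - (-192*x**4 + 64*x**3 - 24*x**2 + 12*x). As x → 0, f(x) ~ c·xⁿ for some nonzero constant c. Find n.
5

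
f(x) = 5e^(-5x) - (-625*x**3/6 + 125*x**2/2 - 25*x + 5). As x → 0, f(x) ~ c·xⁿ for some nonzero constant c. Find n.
4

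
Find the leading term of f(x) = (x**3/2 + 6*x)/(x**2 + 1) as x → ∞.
x/2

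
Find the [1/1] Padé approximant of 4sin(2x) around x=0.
8*x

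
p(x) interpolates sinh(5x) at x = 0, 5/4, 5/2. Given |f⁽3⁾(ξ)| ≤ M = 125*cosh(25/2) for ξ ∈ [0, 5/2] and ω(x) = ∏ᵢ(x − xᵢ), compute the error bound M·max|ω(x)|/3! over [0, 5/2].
15625*sqrt(3)*cosh(25/2)/1728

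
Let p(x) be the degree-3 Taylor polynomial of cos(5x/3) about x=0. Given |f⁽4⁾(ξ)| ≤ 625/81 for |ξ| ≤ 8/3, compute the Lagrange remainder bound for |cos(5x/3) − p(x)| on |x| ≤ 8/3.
320000/19683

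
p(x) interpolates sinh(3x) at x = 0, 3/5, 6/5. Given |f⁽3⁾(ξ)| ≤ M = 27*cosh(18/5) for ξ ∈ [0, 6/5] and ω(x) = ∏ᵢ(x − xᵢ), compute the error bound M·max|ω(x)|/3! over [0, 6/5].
27*sqrt(3)*cosh(18/5)/125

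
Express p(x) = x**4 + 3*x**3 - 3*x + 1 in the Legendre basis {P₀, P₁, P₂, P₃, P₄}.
(6/5)P₀ + (-6/5)P₁ + (4/7)P₂ + (6/5)P₃ + (8/35)P₄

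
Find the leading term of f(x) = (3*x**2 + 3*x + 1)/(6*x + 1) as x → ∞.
x/2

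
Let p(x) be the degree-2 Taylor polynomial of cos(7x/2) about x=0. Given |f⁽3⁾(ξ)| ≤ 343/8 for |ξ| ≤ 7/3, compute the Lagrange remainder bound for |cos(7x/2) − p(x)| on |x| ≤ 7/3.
117649/1296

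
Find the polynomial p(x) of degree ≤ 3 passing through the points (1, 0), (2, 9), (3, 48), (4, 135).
3*x**3 - 3*x**2 - 3*x + 3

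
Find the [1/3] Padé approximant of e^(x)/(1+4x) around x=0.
(15*x/44 + 1)/(169*x**3/264 - 109*x**2/44 + 147*x/44 + 1)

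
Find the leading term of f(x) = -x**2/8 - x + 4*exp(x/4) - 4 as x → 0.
x**3/96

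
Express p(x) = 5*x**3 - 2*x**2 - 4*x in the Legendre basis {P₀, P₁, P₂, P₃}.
(-2/3)P₀ - P₁ + (-4/3)P₂ + (2)P₃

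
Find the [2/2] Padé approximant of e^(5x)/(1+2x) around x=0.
(325*x**2/108 + 35*x/18 + 1)/(-35*x**2/108 - 19*x/18 + 1)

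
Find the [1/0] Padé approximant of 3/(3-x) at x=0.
x/3 + 1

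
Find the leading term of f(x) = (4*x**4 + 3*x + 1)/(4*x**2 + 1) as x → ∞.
x**2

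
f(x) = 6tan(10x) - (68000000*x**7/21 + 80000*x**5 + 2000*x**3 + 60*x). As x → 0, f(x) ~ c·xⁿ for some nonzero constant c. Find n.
9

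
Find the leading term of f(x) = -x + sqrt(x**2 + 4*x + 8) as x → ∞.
2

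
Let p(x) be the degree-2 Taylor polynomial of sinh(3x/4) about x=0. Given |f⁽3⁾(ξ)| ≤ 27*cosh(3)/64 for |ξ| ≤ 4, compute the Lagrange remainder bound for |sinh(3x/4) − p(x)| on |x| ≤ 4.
9*cosh(3)/2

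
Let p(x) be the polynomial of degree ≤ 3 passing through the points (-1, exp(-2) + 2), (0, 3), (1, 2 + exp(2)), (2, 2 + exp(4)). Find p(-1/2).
(5 + (-5*exp(2) + 47 + exp(4))*exp(2))*exp(-2)/16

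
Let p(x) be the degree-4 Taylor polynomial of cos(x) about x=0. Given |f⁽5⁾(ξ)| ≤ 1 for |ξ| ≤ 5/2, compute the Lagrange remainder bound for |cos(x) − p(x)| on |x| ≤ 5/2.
625/768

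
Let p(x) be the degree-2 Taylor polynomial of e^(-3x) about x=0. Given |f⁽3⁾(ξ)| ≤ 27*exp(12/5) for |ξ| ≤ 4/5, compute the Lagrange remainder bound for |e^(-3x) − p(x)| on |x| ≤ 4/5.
288*exp(12/5)/125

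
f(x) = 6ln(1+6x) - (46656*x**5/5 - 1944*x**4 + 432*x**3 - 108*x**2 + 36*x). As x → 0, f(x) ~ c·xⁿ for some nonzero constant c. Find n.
6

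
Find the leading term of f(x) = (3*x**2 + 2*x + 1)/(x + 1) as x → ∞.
3*x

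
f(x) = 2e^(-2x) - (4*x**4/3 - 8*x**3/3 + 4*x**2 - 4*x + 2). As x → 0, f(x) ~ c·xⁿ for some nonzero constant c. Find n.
5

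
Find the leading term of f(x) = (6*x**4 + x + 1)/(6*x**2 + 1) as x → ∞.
x**2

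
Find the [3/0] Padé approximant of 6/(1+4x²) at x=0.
6 - 24*x**2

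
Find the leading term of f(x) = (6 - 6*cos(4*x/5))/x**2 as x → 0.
48/25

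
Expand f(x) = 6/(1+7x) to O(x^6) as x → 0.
6 - 42*x + 294*x**2 - 2058*x**3 + 14406*x**4 - 100842*x**5 + O(x**6)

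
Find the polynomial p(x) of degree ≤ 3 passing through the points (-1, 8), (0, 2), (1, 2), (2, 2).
-x**3 + 3*x**2 - 2*x + 2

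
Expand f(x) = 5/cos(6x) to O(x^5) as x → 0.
5 + 90*x**2 + 1350*x**4 + O(x**5)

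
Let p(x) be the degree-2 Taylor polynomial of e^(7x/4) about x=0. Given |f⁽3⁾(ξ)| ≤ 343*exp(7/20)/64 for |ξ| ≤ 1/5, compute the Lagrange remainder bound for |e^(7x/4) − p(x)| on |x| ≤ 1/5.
343*exp(7/20)/48000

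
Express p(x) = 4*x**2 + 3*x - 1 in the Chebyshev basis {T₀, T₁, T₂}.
T₀ + (3)T₁ + (2)T₂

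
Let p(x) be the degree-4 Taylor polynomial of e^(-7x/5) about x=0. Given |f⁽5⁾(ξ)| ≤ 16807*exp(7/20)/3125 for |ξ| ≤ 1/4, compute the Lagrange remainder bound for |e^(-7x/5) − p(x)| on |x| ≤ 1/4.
16807*exp(7/20)/384000000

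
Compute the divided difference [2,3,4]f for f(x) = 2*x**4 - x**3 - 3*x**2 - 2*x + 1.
98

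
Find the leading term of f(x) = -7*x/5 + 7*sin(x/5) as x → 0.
-7*x**3/750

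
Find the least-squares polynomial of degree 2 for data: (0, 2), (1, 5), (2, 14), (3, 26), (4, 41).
58/35 + (153/70)x + (27/14)x²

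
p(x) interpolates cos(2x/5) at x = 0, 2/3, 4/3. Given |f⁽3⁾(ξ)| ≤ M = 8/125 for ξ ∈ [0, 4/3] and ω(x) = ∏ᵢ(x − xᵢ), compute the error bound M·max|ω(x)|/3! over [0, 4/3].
64*sqrt(3)/91125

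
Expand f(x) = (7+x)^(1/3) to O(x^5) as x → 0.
7**(1/3) + 7**(1/3)*x/21 - 7**(1/3)*x**2/441 + 5*7**(1/3)*x**3/27783 - 10*7**(1/3)*x**4/583443 + O(x**5)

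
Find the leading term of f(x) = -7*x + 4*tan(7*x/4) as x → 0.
343*x**3/48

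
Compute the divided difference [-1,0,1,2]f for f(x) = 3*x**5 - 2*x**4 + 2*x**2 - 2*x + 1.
11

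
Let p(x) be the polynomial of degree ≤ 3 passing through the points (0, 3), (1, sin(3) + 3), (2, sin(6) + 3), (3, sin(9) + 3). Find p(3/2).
9*sin(6)/16 - sin(9)/16 + 9*sin(3)/16 + 3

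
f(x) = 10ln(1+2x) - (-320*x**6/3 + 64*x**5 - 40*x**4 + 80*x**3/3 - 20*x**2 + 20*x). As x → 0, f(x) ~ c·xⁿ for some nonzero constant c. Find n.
7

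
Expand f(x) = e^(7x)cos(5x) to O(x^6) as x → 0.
1 + 7*x + 12*x**2 - 91*x**3/3 - 1081*x**4/6 - 11767*x**5/30 + O(x**6)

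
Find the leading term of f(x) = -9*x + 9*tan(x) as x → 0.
3*x**3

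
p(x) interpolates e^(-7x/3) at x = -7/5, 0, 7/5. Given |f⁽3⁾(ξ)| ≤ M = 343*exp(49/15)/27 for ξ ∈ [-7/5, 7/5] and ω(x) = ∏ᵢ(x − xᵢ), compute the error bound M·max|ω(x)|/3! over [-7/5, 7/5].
117649*sqrt(3)*exp(49/15)/91125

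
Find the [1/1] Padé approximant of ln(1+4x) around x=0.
4*x/(2*x + 1)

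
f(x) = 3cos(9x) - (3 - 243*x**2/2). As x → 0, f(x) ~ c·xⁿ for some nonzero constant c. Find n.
4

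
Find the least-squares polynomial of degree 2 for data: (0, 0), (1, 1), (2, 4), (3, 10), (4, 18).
1/35 + (-5/14)x + (17/14)x²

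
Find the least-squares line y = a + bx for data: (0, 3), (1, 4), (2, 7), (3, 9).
a = 13/5, b = 21/10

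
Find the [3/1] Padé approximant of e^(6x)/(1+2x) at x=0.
(9*x**3/4 + 9*x**2/2 + 21*x/8 + 1)/(1 - 11*x/8)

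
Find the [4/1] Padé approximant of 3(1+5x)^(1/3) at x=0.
(625*x**4/81 - 200*x**3/27 + 10*x**2 + 16*x + 3)/(11*x/3 + 1)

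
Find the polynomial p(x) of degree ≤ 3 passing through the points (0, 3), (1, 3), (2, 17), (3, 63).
3*x**3 - 2*x**2 - x + 3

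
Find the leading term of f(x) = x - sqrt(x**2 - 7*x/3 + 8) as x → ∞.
7/6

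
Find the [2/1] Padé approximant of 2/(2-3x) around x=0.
1/(1 - 3*x/2)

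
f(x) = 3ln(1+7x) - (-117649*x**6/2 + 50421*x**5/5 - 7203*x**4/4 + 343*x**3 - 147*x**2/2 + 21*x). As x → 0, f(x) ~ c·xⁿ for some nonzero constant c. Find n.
7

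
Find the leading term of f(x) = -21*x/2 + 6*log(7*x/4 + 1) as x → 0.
-147*x**2/16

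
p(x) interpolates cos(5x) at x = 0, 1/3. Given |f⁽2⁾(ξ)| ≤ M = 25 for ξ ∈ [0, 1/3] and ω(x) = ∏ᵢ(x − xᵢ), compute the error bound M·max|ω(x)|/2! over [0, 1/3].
25/72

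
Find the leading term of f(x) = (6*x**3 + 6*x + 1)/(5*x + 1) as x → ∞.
6*x**2/5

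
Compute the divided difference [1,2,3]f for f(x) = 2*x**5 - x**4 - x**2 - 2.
154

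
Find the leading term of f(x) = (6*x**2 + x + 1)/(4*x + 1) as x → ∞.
3*x/2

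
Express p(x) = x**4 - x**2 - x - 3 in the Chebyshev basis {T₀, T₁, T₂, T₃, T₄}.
(-25/8)T₀ - T₁ + (1/8)T₄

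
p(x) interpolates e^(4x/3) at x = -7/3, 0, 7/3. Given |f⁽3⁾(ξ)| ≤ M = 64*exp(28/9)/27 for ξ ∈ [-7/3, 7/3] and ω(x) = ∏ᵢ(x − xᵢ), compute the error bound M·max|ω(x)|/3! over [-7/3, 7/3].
21952*sqrt(3)*exp(28/9)/19683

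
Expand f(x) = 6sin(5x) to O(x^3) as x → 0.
30*x + O(x**3)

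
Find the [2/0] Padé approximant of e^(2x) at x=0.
2*x**2 + 2*x + 1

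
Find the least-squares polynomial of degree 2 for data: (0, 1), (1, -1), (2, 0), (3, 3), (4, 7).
4/5 + (-12/5)x + x²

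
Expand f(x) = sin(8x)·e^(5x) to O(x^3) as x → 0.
8*x + 40*x**2 + O(x**3)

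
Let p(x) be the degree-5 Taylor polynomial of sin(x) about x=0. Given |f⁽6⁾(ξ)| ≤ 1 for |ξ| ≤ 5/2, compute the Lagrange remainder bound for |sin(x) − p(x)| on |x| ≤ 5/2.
3125/9216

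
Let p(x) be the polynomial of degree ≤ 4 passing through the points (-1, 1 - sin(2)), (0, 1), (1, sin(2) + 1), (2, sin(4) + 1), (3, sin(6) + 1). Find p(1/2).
3*sin(6)/128 - 5*sin(4)/32 + 95*sin(2)/128 + 1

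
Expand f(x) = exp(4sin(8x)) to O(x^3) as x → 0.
1 + 32*x + 512*x**2 + O(x**3)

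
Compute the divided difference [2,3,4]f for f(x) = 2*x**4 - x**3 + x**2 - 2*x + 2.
102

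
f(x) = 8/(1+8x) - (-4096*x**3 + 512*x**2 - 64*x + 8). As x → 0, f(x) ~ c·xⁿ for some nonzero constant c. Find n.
4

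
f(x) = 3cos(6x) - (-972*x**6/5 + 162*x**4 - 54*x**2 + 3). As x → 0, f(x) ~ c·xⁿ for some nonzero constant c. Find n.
8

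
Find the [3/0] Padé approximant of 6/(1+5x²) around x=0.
6 - 30*x**2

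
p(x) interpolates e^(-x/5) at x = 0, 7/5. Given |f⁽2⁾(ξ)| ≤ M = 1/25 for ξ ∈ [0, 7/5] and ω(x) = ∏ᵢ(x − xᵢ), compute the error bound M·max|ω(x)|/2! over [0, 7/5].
49/5000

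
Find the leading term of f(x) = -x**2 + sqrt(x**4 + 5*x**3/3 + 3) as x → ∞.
5*x/6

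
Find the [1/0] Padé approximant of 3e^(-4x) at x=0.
3 - 12*x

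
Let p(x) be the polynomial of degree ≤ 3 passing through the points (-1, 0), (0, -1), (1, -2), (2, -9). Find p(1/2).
-9/8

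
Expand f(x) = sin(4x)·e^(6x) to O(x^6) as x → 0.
4*x + 24*x**2 + 184*x**3/3 + 80*x**4 + 488*x**5/15 + O(x**6)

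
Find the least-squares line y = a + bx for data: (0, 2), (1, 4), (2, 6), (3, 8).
a = 2, b = 2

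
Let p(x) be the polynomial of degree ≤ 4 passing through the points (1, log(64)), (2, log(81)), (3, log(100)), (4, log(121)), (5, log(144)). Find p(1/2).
log(6553600000*11**(3/16)*2**(49/64)*3**(27/64)*5**(29/32)/2122043913)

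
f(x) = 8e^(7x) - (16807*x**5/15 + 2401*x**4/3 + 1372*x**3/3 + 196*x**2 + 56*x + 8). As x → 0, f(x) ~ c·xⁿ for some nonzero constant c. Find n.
6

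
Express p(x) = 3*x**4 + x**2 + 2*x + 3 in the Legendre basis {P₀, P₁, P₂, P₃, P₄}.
(59/15)P₀ + (2)P₁ + (50/21)P₂ + (24/35)P₄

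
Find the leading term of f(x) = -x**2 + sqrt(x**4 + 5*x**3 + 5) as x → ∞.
5*x/2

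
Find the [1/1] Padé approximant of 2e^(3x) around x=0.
(3*x + 2)/(1 - 3*x/2)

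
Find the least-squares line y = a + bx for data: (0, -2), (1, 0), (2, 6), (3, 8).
a = -12/5, b = 18/5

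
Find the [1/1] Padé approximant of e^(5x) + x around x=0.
(47*x/12 + 1)/(1 - 25*x/12)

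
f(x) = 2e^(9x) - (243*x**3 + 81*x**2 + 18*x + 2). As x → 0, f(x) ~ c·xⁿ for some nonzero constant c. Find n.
4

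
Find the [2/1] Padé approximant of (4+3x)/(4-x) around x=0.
(3*x/4 + 1)/(1 - x/4)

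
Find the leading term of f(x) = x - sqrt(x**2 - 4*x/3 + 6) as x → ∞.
2/3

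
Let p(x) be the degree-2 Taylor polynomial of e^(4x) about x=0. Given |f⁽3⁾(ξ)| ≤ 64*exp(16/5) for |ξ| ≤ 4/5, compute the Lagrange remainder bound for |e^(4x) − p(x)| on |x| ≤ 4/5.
2048*exp(16/5)/375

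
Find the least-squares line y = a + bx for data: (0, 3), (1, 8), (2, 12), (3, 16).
a = 33/10, b = 43/10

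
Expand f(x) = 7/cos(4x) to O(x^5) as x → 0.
7 + 56*x**2 + 1120*x**4/3 + O(x**5)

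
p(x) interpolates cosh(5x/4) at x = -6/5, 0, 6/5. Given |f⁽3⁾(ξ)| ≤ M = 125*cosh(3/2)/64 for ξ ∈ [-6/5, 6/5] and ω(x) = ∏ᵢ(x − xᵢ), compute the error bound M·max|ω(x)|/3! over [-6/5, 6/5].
sqrt(3)*cosh(3/2)/8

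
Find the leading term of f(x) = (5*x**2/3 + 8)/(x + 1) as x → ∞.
5*x/3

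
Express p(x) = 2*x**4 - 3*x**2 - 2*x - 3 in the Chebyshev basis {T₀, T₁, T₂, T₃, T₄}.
(-15/4)T₀ + (-2)T₁ + (-1/2)T₂ + (1/4)T₄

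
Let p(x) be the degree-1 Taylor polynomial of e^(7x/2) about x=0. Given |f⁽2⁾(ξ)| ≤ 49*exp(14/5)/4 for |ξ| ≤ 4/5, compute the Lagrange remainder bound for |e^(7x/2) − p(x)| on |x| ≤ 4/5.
98*exp(14/5)/25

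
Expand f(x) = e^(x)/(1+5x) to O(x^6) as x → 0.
1 - 4*x + 41*x**2/2 - 307*x**3/3 + 12281*x**4/24 - 38378*x**5/15 + O(x**6)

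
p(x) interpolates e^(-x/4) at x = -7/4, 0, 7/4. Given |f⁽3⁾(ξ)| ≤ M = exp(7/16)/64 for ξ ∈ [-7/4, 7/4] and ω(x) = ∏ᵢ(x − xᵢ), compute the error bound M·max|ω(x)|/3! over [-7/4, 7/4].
343*sqrt(3)*exp(7/16)/110592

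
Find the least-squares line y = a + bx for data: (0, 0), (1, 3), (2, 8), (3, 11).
a = -1/5, b = 19/5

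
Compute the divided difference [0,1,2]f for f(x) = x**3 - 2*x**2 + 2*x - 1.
1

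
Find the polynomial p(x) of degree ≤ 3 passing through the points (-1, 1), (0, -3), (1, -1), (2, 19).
2*x**3 + 3*x**2 - 3*x - 3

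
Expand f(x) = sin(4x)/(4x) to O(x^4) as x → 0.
1 - 8*x**2/3 + O(x**4)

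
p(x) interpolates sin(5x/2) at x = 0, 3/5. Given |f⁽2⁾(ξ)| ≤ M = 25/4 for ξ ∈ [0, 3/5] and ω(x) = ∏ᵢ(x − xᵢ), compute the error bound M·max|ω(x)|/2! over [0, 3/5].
9/32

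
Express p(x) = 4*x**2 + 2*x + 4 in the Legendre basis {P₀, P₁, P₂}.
(16/3)P₀ + (2)P₁ + (8/3)P₂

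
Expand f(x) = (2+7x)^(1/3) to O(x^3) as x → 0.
2**(1/3) + 7*2**(1/3)*x/6 - 49*2**(1/3)*x**2/36 + O(x**3)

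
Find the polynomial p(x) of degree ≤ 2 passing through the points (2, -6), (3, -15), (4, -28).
-2*x**2 + x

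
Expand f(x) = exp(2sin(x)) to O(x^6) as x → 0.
1 + 2*x + 2*x**2 + x**3 - 23*x**5/60 + O(x**6)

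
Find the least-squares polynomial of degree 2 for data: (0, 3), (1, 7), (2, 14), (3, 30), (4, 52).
24/7 + (-53/70)x + (45/14)x²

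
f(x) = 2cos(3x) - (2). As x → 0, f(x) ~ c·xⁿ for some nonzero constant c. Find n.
2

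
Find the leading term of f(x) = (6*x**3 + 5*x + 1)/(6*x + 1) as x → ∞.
x**2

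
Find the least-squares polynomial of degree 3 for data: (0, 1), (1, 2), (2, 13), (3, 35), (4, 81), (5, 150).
61/63 + (-185/189)x + (85/63)x² + (26/27)x³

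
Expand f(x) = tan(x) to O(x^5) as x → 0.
x + x**3/3 + O(x**5)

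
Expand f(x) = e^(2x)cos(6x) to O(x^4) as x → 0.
1 + 2*x - 16*x**2 - 104*x**3/3 + O(x**4)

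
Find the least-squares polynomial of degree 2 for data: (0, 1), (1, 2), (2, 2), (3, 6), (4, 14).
11/7 + (-15/7)x + (9/7)x²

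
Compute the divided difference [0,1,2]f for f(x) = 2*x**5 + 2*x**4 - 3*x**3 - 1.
35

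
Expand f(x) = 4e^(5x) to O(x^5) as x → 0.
4 + 20*x + 50*x**2 + 250*x**3/3 + 625*x**4/6 + O(x**5)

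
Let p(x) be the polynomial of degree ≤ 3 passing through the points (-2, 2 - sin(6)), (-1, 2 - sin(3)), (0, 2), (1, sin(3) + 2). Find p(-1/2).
-5*sin(3)/8 + sin(6)/16 + 2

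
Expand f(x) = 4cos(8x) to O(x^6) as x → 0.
4 - 128*x**2 + 2048*x**4/3 + O(x**6)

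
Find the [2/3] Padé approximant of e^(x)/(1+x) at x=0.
(13*x**2/140 + 18*x/35 + 1)/(8*x**3/105 - 57*x**2/140 + 18*x/35 + 1)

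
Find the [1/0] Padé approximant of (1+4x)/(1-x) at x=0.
5*x + 1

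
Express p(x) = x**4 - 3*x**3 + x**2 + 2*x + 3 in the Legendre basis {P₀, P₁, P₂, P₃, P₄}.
(53/15)P₀ + (1/5)P₁ + (26/21)P₂ + (-6/5)P₃ + (8/35)P₄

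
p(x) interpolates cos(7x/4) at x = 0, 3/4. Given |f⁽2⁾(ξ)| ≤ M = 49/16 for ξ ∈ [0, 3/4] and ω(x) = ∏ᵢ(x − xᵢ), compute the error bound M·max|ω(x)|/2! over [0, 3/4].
441/2048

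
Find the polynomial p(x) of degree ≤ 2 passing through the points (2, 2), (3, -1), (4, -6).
-x**2 + 2*x + 2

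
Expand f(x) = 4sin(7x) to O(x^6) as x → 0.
28*x - 686*x**3/3 + 16807*x**5/30 + O(x**6)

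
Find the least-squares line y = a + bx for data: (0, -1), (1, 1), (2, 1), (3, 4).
a = -1, b = 3/2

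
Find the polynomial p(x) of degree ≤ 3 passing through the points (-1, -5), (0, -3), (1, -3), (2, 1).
x**3 - x**2 - 3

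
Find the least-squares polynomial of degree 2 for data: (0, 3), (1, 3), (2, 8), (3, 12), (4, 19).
93/35 + (27/70)x + (13/14)x²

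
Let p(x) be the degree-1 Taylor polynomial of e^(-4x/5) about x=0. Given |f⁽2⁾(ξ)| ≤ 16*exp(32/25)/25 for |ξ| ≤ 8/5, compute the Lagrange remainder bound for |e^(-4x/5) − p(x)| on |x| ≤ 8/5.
512*exp(32/25)/625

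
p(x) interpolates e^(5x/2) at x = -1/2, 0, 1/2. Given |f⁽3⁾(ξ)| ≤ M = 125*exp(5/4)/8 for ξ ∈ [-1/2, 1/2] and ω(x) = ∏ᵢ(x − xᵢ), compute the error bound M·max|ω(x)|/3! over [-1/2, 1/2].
125*sqrt(3)*exp(5/4)/1728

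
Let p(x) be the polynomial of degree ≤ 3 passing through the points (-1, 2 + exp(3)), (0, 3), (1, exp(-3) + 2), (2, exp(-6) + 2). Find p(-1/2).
(-5*exp(3) + 1 + (47 + 5*exp(3))*exp(6))*exp(-6)/16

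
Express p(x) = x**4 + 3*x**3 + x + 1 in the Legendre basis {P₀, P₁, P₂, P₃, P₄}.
(6/5)P₀ + (14/5)P₁ + (4/7)P₂ + (6/5)P₃ + (8/35)P₄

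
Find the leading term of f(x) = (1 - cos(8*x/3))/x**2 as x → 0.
32/9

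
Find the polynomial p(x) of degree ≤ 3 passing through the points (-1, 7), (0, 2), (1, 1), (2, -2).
-x**3 + 2*x**2 - 2*x + 2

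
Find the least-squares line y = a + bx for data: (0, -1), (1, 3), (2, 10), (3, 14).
a = -13/10, b = 26/5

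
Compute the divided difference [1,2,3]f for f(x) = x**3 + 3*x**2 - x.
9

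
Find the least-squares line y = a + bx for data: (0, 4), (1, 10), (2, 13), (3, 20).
a = 41/10, b = 51/10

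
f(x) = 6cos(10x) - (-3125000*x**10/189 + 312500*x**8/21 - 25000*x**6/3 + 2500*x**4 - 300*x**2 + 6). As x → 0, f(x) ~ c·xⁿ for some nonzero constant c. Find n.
12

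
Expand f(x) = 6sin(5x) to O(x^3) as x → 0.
30*x + O(x**3)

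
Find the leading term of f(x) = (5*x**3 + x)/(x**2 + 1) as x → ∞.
5*x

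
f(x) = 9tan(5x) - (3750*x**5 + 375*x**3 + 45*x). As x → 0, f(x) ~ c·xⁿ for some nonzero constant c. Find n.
7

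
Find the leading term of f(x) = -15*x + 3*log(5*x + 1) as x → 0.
-75*x**2/2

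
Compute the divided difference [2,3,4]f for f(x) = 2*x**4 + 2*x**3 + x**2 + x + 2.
129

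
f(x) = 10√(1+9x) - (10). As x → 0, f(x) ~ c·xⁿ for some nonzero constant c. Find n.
1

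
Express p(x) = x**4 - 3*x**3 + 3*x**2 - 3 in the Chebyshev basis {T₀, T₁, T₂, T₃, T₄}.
(-9/8)T₀ + (-9/4)T₁ + (2)T₂ + (-3/4)T₃ + (1/8)T₄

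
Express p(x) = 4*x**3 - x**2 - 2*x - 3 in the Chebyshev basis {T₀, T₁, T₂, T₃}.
(-7/2)T₀ + T₁ + (-1/2)T₂ + T₃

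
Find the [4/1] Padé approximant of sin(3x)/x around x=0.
81*x**4/40 - 9*x**2/2 + 3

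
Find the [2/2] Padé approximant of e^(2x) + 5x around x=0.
(-17*x**2/24 + 53*x/8 + 1)/(-x**2/12 - 3*x/8 + 1)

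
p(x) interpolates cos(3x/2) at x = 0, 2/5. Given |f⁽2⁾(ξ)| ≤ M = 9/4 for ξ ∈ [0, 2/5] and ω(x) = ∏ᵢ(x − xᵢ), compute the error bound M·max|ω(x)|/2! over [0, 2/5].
9/200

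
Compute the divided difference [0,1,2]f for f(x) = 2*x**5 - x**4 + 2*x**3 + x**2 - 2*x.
30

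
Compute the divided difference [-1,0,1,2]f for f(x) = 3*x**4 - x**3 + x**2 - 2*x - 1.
5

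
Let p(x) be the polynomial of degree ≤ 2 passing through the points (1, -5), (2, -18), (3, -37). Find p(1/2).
-3/4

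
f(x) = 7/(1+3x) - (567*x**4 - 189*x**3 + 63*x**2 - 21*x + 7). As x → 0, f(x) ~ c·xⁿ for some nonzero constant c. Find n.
5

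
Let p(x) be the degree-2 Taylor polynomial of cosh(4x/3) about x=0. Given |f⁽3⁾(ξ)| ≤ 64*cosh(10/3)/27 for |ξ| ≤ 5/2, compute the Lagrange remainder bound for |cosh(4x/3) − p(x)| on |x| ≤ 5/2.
500*cosh(10/3)/81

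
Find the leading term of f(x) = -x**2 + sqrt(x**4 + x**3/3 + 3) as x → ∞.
x/6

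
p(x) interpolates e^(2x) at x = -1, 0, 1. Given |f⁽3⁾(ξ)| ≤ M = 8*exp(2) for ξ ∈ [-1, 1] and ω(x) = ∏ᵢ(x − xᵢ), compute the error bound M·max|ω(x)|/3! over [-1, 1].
8*sqrt(3)*exp(2)/27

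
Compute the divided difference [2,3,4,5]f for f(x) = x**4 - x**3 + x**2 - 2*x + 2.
13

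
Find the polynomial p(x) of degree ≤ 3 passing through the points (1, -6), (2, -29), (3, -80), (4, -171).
-2*x**3 - 2*x**2 - 3*x + 1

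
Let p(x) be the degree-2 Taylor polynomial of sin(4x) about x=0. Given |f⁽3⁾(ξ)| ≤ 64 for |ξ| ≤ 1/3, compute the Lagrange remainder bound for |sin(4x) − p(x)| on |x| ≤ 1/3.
32/81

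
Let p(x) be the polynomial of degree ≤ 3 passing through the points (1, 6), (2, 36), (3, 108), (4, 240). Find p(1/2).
9/8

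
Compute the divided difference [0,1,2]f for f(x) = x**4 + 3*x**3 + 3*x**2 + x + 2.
19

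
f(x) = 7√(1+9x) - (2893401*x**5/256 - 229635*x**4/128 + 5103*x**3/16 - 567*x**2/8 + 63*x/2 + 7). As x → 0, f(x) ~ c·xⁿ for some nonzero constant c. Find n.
6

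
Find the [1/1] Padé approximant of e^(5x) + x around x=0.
(47*x/12 + 1)/(1 - 25*x/12)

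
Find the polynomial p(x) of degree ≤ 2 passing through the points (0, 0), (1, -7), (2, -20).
-3*x**2 - 4*x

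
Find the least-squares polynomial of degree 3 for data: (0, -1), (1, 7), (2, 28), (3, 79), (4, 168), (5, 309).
-5/6 + (923/252)x + (32/21)x² + (73/36)x³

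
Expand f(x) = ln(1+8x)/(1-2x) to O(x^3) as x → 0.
8*x - 16*x**2 + O(x**3)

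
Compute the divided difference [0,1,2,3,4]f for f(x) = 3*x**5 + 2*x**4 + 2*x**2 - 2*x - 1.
32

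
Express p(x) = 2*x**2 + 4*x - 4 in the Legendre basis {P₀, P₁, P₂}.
(-10/3)P₀ + (4)P₁ + (4/3)P₂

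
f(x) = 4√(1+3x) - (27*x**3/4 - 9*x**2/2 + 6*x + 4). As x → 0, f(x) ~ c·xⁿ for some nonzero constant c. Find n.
4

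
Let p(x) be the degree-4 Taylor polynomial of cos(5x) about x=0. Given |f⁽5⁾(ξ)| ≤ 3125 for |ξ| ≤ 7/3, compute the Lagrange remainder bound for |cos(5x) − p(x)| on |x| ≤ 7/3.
10504375/5832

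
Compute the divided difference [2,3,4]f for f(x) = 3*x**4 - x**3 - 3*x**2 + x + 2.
153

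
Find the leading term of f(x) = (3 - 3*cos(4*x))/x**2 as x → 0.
24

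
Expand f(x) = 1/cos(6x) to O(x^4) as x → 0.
1 + 18*x**2 + O(x**4)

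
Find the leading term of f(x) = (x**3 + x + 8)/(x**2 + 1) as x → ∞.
x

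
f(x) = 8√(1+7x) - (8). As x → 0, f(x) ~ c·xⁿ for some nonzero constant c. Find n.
1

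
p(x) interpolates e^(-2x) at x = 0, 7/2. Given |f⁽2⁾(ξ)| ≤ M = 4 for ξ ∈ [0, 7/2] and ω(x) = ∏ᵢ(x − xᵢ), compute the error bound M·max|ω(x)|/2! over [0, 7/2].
49/8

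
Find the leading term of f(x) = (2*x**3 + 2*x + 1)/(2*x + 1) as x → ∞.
x**2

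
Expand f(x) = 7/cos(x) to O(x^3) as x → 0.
7 + 7*x**2/2 + O(x**3)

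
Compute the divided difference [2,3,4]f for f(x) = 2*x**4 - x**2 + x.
109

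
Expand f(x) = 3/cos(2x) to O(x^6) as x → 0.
3 + 6*x**2 + 10*x**4 + O(x**6)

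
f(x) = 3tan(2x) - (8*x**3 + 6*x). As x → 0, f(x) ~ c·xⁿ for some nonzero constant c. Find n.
5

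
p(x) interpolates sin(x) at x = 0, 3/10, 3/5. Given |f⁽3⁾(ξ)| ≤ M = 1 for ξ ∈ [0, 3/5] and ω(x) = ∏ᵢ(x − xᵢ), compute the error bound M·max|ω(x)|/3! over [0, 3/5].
sqrt(3)/1000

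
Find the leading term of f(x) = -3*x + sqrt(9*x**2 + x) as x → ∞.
1/6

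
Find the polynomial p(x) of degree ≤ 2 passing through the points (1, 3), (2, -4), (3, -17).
-3*x**2 + 2*x + 4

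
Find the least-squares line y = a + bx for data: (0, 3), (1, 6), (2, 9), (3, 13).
a = 14/5, b = 33/10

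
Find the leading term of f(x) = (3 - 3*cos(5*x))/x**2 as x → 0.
75/2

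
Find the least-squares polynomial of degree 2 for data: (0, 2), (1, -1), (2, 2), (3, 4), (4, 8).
51/35 + (-141/70)x + (13/14)x²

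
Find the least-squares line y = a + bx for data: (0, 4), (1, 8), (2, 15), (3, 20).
a = 7/2, b = 11/2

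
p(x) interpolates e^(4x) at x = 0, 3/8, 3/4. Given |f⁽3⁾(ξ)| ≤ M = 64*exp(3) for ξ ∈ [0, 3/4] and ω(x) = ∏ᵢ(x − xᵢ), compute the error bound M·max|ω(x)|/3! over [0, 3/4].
sqrt(3)*exp(3)/8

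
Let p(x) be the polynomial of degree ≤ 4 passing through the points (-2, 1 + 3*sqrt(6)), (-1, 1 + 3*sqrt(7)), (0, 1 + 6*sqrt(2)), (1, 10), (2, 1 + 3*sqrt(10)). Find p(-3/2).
-105*sqrt(2)/32 - 15*sqrt(10)/128 + 105*sqrt(6)/128 + 95/32 + 105*sqrt(7)/32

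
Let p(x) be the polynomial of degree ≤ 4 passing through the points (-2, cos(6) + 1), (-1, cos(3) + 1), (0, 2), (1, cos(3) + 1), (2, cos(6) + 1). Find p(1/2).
5*cos(3)/16 - cos(6)/64 + 109/64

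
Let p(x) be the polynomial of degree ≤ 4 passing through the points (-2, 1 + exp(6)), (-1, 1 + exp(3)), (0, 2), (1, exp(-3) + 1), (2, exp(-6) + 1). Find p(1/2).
(-5 + 60*exp(3) + (-20*exp(3) + 218 + 3*exp(6))*exp(6))*exp(-6)/128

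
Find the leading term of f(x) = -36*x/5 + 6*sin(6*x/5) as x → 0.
-216*x**3/125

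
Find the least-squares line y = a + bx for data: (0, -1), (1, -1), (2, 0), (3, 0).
a = -11/10, b = 2/5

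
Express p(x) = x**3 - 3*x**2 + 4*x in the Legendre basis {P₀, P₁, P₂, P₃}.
-P₀ + (23/5)P₁ + (-2)P₂ + (2/5)P₃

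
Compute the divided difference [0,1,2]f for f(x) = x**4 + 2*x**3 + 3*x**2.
16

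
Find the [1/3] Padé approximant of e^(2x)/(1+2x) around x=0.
(3*x/4 + 1)/(7*x**3/6 - 2*x**2 + 3*x/4 + 1)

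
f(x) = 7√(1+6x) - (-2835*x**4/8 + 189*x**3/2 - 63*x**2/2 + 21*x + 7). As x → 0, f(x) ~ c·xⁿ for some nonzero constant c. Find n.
5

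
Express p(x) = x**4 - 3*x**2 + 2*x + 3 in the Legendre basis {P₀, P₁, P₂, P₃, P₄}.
(11/5)P₀ + (2)P₁ + (-10/7)P₂ + (8/35)P₄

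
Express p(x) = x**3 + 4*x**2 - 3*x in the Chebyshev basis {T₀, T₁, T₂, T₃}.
(2)T₀ + (-9/4)T₁ + (2)T₂ + (1/4)T₃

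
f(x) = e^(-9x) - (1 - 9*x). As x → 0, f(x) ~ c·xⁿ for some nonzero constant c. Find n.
2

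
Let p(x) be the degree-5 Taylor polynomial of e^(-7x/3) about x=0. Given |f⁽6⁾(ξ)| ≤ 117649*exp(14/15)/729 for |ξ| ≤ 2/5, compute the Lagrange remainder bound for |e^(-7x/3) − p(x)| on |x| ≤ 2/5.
470596*exp(14/15)/512578125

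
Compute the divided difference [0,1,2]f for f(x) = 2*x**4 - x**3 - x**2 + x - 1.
10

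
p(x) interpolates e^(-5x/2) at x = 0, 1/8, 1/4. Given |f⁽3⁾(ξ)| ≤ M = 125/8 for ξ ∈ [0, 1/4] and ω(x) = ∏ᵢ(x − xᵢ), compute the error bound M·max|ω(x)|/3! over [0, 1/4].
125*sqrt(3)/110592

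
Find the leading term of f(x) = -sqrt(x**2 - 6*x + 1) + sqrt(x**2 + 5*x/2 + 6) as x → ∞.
17/4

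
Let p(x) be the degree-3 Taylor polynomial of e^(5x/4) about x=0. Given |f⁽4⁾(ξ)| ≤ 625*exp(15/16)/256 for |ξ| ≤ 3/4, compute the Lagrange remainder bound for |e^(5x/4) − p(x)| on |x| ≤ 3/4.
16875*exp(15/16)/524288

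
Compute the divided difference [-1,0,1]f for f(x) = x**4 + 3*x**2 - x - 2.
4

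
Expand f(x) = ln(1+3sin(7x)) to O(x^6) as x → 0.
21*x - 441*x**2/2 + 5831*x**3/2 - 180075*x**4/4 + 5932871*x**5/8 + O(x**6)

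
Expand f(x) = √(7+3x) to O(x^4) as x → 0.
sqrt(7) + 3*sqrt(7)*x/14 - 9*sqrt(7)*x**2/392 + 27*sqrt(7)*x**3/5488 + O(x**4)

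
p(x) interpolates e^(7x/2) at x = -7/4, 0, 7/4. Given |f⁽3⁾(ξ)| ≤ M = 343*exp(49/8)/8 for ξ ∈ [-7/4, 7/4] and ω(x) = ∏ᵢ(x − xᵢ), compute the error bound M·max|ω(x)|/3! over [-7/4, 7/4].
117649*sqrt(3)*exp(49/8)/13824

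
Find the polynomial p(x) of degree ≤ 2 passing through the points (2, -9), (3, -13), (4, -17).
-4*x - 1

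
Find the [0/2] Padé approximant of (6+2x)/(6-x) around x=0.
1/(x**2/6 - x/2 + 1)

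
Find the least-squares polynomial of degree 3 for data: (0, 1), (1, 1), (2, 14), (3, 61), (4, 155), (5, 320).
61/63 + (-20/27)x + (-587/252)x² + (329/108)x³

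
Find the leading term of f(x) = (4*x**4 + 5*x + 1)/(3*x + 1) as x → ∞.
4*x**3/3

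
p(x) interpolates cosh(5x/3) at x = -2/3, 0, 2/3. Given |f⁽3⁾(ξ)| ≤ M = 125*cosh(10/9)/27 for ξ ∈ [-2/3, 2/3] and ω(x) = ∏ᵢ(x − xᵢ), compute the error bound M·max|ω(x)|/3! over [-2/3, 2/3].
1000*sqrt(3)*cosh(10/9)/19683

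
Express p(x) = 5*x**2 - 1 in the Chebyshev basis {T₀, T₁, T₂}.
(3/2)T₀ + (5/2)T₂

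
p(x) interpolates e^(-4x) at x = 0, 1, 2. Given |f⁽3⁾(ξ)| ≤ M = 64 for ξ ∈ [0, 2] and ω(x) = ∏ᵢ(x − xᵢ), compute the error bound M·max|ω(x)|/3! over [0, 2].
64*sqrt(3)/27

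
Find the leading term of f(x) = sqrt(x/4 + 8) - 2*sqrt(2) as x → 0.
sqrt(2)*x/32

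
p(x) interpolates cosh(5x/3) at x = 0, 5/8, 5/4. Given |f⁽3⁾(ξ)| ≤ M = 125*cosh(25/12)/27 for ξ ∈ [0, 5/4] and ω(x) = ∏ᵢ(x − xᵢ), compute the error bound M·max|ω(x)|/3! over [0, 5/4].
15625*sqrt(3)*cosh(25/12)/373248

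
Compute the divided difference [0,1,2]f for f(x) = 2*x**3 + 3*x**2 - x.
9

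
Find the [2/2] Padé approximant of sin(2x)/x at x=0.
(2 - 14*x**2/15)/(x**2/5 + 1)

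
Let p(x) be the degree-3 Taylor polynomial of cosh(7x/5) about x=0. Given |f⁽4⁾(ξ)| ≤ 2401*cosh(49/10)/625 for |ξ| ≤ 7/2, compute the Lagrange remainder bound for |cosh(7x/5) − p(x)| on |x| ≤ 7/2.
5764801*cosh(49/10)/240000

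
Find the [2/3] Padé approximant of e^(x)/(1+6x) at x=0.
(673*x**2/7940 + 998*x/1985 + 1)/(11717*x**3/23820 - 23037*x**2/7940 + 10923*x/1985 + 1)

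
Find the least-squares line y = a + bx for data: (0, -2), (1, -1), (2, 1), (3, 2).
a = -21/10, b = 7/5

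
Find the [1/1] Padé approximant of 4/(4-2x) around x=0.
1/(1 - x/2)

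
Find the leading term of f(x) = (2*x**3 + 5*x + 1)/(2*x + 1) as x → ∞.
x**2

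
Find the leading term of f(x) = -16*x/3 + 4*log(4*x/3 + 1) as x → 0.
-32*x**2/9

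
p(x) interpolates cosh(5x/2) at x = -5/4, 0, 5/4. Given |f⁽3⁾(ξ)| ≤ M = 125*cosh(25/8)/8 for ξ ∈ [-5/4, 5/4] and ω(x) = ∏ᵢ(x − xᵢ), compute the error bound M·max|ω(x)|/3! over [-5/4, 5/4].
15625*sqrt(3)*cosh(25/8)/13824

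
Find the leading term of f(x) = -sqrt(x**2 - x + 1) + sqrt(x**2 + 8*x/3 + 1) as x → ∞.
11/6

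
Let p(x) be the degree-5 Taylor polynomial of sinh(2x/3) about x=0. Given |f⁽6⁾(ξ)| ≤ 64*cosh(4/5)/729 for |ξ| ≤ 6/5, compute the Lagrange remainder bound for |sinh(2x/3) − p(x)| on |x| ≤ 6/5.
256*cosh(4/5)/703125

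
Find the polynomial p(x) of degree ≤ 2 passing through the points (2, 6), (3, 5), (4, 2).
-x**2 + 4*x + 2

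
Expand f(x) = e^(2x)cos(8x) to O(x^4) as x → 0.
1 + 2*x - 30*x**2 - 188*x**3/3 + O(x**4)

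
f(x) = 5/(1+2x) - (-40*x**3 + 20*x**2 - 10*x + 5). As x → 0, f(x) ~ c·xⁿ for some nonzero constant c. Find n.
4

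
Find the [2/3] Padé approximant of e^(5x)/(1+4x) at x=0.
(925*x**2/388 + 250*x/97 + 1)/(8675*x**3/1164 - 2985*x**2/388 + 153*x/97 + 1)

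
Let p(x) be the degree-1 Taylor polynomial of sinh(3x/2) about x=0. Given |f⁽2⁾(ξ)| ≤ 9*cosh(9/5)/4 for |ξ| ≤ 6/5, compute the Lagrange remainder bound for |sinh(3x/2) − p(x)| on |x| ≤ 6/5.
81*cosh(9/5)/50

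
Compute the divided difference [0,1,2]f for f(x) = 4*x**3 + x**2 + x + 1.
13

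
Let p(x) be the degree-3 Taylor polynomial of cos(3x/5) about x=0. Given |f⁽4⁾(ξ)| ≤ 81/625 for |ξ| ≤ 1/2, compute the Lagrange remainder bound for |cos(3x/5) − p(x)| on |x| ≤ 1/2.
27/80000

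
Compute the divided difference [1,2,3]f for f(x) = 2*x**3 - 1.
12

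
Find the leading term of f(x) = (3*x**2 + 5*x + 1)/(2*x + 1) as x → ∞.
3*x/2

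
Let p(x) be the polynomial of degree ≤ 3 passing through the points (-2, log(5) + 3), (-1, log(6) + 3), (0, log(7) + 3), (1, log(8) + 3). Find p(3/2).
log(384*2**(7/8)*3**(5/16)*5**(11/16)*7**(13/16)/1715) + 3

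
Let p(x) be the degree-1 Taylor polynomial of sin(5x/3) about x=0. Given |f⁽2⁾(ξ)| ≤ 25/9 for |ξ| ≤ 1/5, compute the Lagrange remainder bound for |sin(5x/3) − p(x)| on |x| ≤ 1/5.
1/18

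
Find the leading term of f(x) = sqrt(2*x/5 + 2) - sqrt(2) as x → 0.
sqrt(2)*x/10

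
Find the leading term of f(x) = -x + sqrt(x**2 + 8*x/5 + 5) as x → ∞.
4/5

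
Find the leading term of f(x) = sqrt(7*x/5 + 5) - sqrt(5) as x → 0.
7*sqrt(5)*x/50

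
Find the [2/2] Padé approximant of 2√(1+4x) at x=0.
(10*x**2 + 10*x + 2)/(x**2 + 3*x + 1)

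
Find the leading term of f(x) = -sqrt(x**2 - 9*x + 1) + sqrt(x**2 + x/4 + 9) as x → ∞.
37/8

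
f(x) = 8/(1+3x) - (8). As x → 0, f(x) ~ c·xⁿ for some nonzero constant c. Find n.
1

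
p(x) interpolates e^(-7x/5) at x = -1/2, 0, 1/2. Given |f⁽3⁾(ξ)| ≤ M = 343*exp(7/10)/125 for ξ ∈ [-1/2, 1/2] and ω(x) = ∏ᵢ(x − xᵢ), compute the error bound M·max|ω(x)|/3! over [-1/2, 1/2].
343*sqrt(3)*exp(7/10)/27000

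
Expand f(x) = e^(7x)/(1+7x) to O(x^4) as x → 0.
1 + 49*x**2/2 - 343*x**3/3 + O(x**4)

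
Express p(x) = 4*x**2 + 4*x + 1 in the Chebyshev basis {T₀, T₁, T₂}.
(3)T₀ + (4)T₁ + (2)T₂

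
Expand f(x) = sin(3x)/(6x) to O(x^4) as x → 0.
1/2 - 3*x**2/4 + O(x**4)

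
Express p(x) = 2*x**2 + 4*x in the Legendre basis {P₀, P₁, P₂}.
(2/3)P₀ + (4)P₁ + (4/3)P₂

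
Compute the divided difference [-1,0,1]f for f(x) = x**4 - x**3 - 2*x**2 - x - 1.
-1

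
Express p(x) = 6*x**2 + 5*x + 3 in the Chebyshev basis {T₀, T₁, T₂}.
(6)T₀ + (5)T₁ + (3)T₂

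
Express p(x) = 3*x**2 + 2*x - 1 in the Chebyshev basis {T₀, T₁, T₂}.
(1/2)T₀ + (2)T₁ + (3/2)T₂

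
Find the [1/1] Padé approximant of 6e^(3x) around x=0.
(9*x + 6)/(1 - 3*x/2)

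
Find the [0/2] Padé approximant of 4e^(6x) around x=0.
4/(18*x**2 - 6*x + 1)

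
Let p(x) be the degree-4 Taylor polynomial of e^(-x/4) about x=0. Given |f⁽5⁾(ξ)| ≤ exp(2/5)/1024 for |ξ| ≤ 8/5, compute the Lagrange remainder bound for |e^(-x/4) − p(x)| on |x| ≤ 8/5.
4*exp(2/5)/46875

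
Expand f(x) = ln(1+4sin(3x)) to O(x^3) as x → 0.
12*x - 72*x**2 + O(x**3)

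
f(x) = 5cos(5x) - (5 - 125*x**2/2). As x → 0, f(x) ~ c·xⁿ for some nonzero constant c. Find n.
4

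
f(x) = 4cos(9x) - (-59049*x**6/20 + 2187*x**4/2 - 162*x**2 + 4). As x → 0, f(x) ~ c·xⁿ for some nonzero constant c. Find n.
8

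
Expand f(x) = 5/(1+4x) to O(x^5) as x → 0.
5 - 20*x + 80*x**2 - 320*x**3 + 1280*x**4 + O(x**5)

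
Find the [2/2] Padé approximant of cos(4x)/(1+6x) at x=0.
(-176*x**2/21 + 2*x/7 + 1)/(4*x**2/3 + 44*x/7 + 1)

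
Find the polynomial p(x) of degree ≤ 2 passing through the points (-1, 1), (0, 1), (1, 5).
2*x**2 + 2*x + 1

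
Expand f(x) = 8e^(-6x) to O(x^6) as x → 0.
8 - 48*x + 144*x**2 - 288*x**3 + 432*x**4 - 2592*x**5/5 + O(x**6)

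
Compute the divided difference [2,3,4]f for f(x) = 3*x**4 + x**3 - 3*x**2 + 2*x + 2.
171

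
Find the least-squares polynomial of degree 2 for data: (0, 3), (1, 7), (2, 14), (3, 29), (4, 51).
122/35 + (-27/35)x + (22/7)x²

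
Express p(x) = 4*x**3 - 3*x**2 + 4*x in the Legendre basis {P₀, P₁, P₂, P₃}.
-P₀ + (32/5)P₁ + (-2)P₂ + (8/5)P₃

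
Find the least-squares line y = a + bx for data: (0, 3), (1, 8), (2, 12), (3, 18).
a = 29/10, b = 49/10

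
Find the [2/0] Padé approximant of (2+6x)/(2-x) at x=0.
7*x**2/4 + 7*x/2 + 1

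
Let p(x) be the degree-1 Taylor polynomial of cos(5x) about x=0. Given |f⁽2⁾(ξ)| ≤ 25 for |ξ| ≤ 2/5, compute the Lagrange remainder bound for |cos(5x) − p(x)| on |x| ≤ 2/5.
2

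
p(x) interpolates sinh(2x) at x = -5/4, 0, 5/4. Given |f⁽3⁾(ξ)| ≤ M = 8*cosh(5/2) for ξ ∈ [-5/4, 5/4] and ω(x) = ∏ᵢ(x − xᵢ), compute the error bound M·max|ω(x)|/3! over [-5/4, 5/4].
125*sqrt(3)*cosh(5/2)/216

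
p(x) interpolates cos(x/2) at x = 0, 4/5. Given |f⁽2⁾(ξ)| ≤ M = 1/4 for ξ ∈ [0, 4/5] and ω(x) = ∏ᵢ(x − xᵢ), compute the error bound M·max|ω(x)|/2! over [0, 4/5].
1/50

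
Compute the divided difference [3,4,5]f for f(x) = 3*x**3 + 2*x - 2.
36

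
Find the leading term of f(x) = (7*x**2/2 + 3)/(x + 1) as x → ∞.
7*x/2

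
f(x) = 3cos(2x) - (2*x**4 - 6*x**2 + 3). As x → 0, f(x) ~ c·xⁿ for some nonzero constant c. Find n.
6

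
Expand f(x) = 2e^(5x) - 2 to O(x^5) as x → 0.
10*x + 25*x**2 + 125*x**3/3 + 625*x**4/12 + O(x**5)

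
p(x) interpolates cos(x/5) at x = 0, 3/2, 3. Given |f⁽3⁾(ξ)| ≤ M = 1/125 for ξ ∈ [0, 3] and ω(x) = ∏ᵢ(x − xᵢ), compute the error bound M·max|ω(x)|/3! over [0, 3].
sqrt(3)/1000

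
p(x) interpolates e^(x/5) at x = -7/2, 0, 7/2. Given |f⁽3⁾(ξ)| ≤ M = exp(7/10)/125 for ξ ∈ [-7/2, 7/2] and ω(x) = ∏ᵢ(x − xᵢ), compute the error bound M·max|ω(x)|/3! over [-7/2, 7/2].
343*sqrt(3)*exp(7/10)/27000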